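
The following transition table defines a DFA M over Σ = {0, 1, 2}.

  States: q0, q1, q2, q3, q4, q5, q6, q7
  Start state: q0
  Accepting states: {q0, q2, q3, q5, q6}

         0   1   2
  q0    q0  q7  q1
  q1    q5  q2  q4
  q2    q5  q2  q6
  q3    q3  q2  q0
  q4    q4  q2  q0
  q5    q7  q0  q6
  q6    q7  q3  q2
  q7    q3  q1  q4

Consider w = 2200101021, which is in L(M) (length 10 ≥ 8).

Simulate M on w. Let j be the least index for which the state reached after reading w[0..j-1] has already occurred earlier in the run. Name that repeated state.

q4

Run of M on w = 2 2 0 0 1 0 1 0 2 1:
  step 0: q0  (start)
  step 1: q1  (read 2: q0→q1)
  step 2: q4  (read 2: q1→q4)
  step 3: q4  (read 0: q4→q4)   ← first repeat (q4 seen earlier)
  step 4: q4  (read 0: q4→q4)
  step 5: q2  (read 1: q4→q2)
  step 6: q5  (read 0: q2→q5)
  step 7: q0  (read 1: q5→q0)
  step 8: q0  (read 0: q0→q0)
  step 9: q1  (read 2: q0→q1)
  step 10: q2  (read 1: q1→q2)

The earliest repeat is at step j = 3: M is in q4, which it already visited at step i = 2.
Since M has 8 states, any run of length ≥ 8 visits 8+1 states, so by pigeonhole some state repeats within the first 8 steps — that repeat gives the pumpable loop.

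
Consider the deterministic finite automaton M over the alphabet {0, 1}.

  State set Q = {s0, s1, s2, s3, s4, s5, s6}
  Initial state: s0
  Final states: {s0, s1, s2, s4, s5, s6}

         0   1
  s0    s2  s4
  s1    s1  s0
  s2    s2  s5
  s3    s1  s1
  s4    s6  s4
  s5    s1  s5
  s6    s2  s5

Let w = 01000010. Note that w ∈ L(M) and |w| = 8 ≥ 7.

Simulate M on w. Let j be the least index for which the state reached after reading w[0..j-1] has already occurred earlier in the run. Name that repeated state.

s1

Run of M on w = 0 1 0 0 0 0 1 0:
  step 0: s0  (start)
  step 1: s2  (read 0: s0→s2)
  step 2: s5  (read 1: s2→s5)
  step 3: s1  (read 0: s5→s1)
  step 4: s1  (read 0: s1→s1)   ← first repeat (s1 seen earlier)
  step 5: s1  (read 0: s1→s1)
  step 6: s1  (read 0: s1→s1)
  step 7: s0  (read 1: s1→s0)
  step 8: s2  (read 0: s0→s2)

The earliest repeat is at step j = 4: M is in s1, which it already visited at step i = 3.
Pumping length from the standard proof: p = 7 (the number of states). The repeated state found above gives |xy| = j ≤ 7 and |y| = j − i ≥ 1.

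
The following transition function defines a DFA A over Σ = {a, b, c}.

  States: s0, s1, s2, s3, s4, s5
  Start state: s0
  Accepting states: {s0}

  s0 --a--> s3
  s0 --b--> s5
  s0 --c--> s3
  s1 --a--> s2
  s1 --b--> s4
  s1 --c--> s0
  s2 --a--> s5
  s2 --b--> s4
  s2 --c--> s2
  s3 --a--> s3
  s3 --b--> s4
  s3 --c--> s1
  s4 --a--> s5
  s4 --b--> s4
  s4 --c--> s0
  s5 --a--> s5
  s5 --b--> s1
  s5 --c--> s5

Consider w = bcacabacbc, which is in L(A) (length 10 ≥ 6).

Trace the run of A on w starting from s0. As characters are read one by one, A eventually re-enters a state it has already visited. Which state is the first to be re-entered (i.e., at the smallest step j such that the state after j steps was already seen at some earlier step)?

s5

Run of A on w = b c a c a b a c b c:
  step 0: s0  (start)
  step 1: s5  (read b: s0→s5)
  step 2: s5  (read c: s5→s5)   ← first repeat (s5 seen earlier)
  step 3: s5  (read a: s5→s5)
  step 4: s5  (read c: s5→s5)
  step 5: s5  (read a: s5→s5)
  step 6: s1  (read b: s5→s1)
  step 7: s2  (read a: s1→s2)
  step 8: s2  (read c: s2→s2)
  step 9: s4  (read b: s2→s4)
  step 10: s0  (read c: s4→s0)

The earliest repeat is at step j = 2: A is in s5, which it already visited at step i = 1.
The DFA has 6 states, so the proof of the pumping lemma guarantees a repeated state among the first 6+1 visited; the segment between the two visits is the pumpable y.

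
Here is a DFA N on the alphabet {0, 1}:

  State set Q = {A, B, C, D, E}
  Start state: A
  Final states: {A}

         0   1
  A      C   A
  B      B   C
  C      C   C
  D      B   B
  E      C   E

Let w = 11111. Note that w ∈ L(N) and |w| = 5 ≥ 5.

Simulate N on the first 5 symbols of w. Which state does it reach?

State sequence: A -1-> A -1-> A -1-> A -1-> A -1-> A

After reading 5 characters, N is in state A.
(This kind of state-tracing is the core of the pumping-lemma construction: with 5 states, pigeonhole forces a repeat within the first 5 steps.)

A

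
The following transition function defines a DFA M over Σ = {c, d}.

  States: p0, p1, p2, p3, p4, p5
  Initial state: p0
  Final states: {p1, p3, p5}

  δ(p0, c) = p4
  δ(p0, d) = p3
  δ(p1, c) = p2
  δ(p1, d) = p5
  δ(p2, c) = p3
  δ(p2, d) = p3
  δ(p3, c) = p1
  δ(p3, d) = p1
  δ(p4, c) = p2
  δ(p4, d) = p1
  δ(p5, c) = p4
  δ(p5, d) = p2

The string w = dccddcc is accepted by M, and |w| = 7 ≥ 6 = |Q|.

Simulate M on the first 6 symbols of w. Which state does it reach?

State sequence: p0 -d-> p3 -c-> p1 -c-> p2 -d-> p3 -d-> p1 -c-> p2

After reading 6 characters, M is in state p2.

p2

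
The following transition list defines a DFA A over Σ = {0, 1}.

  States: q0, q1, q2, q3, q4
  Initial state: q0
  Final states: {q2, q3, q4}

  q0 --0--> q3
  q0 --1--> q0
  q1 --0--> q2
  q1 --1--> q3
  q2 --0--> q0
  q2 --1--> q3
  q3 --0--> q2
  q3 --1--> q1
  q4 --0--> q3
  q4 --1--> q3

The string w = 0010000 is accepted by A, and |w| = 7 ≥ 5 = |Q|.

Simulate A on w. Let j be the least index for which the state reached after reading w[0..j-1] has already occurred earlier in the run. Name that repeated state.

State sequence: q0 -0-> q3 -0-> q2 -1-> q3 -0-> q2 -0-> q0 -0-> q3 -0-> q2
First repeat at step 3: q3 was already visited.

The earliest repeat is at step j = 3: A is in q3, which it already visited at step i = 1.
The DFA has 5 states, so the proof of the pumping lemma guarantees a repeated state among the first 5+1 visited; the segment between the two visits is the pumpable y.

q3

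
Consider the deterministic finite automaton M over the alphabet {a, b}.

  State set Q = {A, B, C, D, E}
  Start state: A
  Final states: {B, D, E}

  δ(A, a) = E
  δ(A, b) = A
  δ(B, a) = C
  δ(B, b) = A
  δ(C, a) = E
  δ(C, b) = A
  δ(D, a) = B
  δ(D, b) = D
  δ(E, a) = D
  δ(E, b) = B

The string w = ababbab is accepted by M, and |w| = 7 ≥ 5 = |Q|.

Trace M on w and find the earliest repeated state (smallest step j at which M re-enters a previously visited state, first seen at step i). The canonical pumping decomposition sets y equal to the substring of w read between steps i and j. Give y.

abab

Run of M on w = a b a b b a b:
  step 0: A  (start)
  step 1: E  (read a: A→E)
  step 2: B  (read b: E→B)
  step 3: C  (read a: B→C)
  step 4: A  (read b: C→A)   ← first repeat (A seen earlier)
  step 5: A  (read b: A→A)
  step 6: E  (read a: A→E)
  step 7: B  (read b: E→B)

So i = 0, j = 4, giving x = w[0:0] = ε, y = w[0:4] = abab, z = w[4:7] = bab.
Check: |xy| = 4 ≤ 5 and |y| = 4 ≥ 1. Reading y takes M from A back to A, so every xyⁱz is accepted.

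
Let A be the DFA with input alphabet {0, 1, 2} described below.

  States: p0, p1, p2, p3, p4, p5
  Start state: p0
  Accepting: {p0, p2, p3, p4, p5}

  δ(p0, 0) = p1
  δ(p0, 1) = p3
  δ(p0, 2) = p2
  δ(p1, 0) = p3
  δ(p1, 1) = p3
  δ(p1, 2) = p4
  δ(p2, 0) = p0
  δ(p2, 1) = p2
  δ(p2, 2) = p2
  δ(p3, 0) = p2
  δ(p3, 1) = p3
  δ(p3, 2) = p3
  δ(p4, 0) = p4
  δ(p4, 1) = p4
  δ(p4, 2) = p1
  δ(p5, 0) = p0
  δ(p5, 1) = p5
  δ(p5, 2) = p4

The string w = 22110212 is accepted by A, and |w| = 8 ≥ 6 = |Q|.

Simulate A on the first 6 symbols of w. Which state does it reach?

Run of A on the first 6 characters of w = 2 2 1 1 0 2:
  step 0: p0  (start)
  step 1: p2  (read 2: p0→p2)
  step 2: p2  (read 2: p2→p2)
  step 3: p2  (read 1: p2→p2)
  step 4: p2  (read 1: p2→p2)
  step 5: p0  (read 0: p2→p0)
  step 6: p2  (read 2: p0→p2)

After reading 6 characters, A is in state p2.

p2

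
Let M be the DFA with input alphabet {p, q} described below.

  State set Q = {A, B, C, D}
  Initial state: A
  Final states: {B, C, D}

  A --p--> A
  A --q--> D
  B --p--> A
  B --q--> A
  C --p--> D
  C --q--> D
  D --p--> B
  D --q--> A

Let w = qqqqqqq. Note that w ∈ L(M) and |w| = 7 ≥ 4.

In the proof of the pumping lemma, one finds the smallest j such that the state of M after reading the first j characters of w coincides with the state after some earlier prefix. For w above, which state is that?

A

Run of M on w = q q q q q q q:
  step 0: A  (start)
  step 1: D  (read q: A→D)
  step 2: A  (read q: D→A)   ← first repeat (A seen earlier)
  step 3: D  (read q: A→D)
  step 4: A  (read q: D→A)
  step 5: D  (read q: A→D)
  step 6: A  (read q: D→A)
  step 7: D  (read q: A→D)

The earliest repeat is at step j = 2: M is in A, which it already visited at step i = 0.
Since M has 4 states, any run of length ≥ 4 visits 4+1 states, so by pigeonhole some state repeats within the first 4 steps — that repeat gives the pumpable loop.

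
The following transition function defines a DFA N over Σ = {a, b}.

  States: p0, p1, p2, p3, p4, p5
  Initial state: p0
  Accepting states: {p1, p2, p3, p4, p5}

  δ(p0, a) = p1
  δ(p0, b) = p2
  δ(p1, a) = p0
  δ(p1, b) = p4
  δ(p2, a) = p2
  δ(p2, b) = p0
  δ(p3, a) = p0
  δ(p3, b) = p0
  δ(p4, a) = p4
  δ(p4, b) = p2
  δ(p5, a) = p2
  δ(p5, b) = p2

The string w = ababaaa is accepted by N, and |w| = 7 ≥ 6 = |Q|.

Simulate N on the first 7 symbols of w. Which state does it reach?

p2

State sequence: p0 -a-> p1 -b-> p4 -a-> p4 -b-> p2 -a-> p2 -a-> p2 -a-> p2

After reading 7 characters, N is in state p2.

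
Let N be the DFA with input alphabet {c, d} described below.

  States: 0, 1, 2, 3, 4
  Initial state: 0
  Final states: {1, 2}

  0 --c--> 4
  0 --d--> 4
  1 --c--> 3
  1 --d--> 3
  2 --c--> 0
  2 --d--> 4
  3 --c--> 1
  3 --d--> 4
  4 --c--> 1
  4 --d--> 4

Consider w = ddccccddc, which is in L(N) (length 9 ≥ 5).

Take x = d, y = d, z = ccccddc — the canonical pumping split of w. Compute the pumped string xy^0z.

xy⁰z = xz = d·ccccddc = dccccddc.
Reading y = d takes N from 4 back to 4, so after x the machine is still in 4, and z then leads to the accepting state 1. Hence dccccddc ∈ L(N).

dccccddc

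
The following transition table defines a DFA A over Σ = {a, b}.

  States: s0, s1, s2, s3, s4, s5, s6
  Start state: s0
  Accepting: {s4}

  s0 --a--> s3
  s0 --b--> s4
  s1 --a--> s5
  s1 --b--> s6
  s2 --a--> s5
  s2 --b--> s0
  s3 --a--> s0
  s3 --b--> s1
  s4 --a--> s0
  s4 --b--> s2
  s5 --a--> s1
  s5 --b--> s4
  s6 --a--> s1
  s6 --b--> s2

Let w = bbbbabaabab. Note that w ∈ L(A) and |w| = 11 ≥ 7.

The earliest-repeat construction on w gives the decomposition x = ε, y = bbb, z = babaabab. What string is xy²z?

xy^2z = ε·bbb·bbb·babaabab = bbbbbbbabaabab.
Reading y = bbb takes A from s0 back to s0, so after x·y·y the machine is still in s0, and z then leads to the accepting state s4. Hence bbbbbbbabaabab ∈ L(A).

bbbbbbbabaabab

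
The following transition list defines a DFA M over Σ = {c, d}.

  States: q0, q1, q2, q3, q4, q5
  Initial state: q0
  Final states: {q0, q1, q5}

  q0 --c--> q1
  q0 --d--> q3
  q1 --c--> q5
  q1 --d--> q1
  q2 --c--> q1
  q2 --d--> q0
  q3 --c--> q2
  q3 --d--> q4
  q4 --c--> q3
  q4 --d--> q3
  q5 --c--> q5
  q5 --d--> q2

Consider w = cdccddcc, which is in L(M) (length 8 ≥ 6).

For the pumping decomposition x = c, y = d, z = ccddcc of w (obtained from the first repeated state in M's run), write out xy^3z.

xy^3z = c·d·d·d·ccddcc = cdddccddcc.
Reading y = d takes M from q1 back to q1, so after x·y·y·y the machine is still in q1, and z then leads to the accepting state q5. Hence cdddccddcc ∈ L(M).

cdddccddcc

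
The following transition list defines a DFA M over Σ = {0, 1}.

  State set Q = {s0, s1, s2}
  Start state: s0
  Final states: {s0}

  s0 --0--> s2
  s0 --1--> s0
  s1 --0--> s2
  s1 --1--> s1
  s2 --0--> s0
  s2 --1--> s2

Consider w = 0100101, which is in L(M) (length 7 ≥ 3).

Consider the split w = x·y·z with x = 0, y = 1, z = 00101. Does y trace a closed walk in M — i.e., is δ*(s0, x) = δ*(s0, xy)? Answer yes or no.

Run of M on the first 2 characters of w = 0 1:
  step 0: s0  (start)
  step 1: s2  (read 0: s0→s2)
  step 2: s2  (read 1: s2→s2)

After x (step 1): s2. After xy (step 2): s2.
They match, so y = 1 drives M around a cycle from s2 back to itself; pumping y any number of times keeps M in s2 before reading z, and xyⁱz ∈ L(M) for every i ≥ 0.

yes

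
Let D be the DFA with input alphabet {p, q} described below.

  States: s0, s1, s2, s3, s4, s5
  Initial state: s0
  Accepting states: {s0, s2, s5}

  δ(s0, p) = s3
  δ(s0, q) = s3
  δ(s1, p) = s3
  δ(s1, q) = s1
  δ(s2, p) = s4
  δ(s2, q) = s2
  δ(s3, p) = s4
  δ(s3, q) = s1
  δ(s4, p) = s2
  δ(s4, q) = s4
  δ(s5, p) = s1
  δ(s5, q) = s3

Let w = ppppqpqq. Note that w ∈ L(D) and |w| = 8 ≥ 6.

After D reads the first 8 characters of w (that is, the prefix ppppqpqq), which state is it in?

State sequence: s0 -p-> s3 -p-> s4 -p-> s2 -p-> s4 -q-> s4 -p-> s2 -q-> s2 -q-> s2

After reading 8 characters, D is in state s2.
(This kind of state-tracing is the core of the pumping-lemma construction: with 6 states, pigeonhole forces a repeat within the first 6 steps.)

s2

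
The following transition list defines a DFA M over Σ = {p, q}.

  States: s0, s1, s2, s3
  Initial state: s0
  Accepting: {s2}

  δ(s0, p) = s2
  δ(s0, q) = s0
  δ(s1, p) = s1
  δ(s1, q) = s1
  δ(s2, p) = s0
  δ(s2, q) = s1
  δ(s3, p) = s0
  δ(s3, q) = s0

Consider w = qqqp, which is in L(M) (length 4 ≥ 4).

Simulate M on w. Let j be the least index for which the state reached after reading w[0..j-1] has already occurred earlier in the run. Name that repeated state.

s0

Run of M on w = q q q p:
  step 0: s0  (start)
  step 1: s0  (read q: s0→s0)   ← first repeat (s0 seen earlier)
  step 2: s0  (read q: s0→s0)
  step 3: s0  (read q: s0→s0)
  step 4: s2  (read p: s0→s2)

The earliest repeat is at step j = 1: M is in s0, which it already visited at step i = 0.
Since M has 4 states, any run of length ≥ 4 visits 4+1 states, so by pigeonhole some state repeats within the first 4 steps — that repeat gives the pumpable loop.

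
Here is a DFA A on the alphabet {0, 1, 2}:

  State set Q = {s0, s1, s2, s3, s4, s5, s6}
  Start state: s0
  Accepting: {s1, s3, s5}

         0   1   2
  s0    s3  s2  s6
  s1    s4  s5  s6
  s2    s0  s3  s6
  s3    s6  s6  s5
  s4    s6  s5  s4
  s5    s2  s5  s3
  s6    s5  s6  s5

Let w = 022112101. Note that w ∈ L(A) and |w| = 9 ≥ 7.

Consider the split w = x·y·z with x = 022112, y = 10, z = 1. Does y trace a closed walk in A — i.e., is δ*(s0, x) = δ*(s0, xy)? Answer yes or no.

State sequence: s0 -0-> s3 -2-> s5 -2-> s3 -1-> s6 -1-> s6 -2-> s5 -1-> s5 -0-> s2

After x (step 6): s5. After xy (step 8): s2.
They differ (s5 ≠ s2), so y is not a cycle from the state after x; this split is not the one the pumping-lemma construction produces, and pumping y need not keep the string in L(A).

no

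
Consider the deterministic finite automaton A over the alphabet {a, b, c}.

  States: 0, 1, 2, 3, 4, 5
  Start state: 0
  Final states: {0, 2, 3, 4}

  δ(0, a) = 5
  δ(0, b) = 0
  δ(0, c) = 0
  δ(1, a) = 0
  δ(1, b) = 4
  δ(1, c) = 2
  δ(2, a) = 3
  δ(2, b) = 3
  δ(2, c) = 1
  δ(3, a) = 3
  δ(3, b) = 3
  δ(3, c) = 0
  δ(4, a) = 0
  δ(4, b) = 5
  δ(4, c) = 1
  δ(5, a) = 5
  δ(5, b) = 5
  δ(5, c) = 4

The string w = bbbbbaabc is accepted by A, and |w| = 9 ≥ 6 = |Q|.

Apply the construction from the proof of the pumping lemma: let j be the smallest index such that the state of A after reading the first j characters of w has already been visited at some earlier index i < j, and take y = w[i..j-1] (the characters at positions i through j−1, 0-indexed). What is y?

b

Run of A on w = b b b b b a a b c:
  step 0: 0  (start)
  step 1: 0  (read b: 0→0)   ← first repeat (0 seen earlier)
  step 2: 0  (read b: 0→0)
  step 3: 0  (read b: 0→0)
  step 4: 0  (read b: 0→0)
  step 5: 0  (read b: 0→0)
  step 6: 5  (read a: 0→5)
  step 7: 5  (read a: 5→5)
  step 8: 5  (read b: 5→5)
  step 9: 4  (read c: 5→4)

So i = 0, j = 1, giving x = w[0:0] = ε, y = w[0:1] = b, z = w[1:9] = bbbbaabc.
Check: |xy| = 1 ≤ 6 and |y| = 1 ≥ 1. Reading y takes A from 0 back to 0, so every xyⁱz is accepted.
Pumping length from the standard proof: p = 6 (the number of states). The repeated state found above gives |xy| = j ≤ 6 and |y| = j − i ≥ 1.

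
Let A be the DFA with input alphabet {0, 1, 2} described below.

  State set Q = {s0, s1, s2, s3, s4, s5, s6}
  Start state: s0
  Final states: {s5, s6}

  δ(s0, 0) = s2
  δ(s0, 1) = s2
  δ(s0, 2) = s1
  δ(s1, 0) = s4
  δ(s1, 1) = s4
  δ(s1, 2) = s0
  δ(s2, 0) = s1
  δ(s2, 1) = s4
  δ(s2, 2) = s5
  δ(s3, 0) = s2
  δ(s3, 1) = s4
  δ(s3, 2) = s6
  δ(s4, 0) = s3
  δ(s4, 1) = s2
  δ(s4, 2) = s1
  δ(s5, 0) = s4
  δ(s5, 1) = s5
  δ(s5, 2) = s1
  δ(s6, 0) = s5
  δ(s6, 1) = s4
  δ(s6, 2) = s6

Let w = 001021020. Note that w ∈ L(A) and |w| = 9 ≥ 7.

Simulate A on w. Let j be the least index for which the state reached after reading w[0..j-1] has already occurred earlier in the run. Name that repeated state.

State sequence: s0 -0-> s2 -0-> s1 -1-> s4 -0-> s3 -2-> s6 -1-> s4 -0-> s3 -2-> s6 -0-> s5
First repeat at step 6: s4 was already visited.

The earliest repeat is at step j = 6: A is in s4, which it already visited at step i = 3.
Pumping length from the standard proof: p = 7 (the number of states). The repeated state found above gives |xy| = j ≤ 7 and |y| = j − i ≥ 1.

s4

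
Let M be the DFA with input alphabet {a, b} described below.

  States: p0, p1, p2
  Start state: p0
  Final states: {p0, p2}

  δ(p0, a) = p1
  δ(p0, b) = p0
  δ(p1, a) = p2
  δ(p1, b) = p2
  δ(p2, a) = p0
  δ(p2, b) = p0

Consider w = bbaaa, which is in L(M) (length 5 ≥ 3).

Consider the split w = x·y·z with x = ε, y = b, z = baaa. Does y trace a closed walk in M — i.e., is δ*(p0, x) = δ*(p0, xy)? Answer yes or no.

State sequence: p0 -b-> p0

After x (step 0): p0. After xy (step 1): p0.
They match, so y = b drives M around a cycle from p0 back to itself; pumping y any number of times keeps M in p0 before reading z, and xyⁱz ∈ L(M) for every i ≥ 0.

yes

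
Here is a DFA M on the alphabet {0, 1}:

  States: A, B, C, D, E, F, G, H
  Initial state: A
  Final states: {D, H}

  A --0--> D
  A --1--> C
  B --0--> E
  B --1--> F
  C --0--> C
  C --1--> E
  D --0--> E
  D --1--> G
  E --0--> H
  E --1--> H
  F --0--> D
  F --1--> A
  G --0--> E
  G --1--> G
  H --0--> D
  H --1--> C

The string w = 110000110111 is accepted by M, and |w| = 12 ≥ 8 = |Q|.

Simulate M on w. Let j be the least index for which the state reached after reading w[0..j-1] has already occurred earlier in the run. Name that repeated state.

Run of M on w = 1 1 0 0 0 0 1 1 0 1 1 1:
  step 0: A  (start)
  step 1: C  (read 1: A→C)
  step 2: E  (read 1: C→E)
  step 3: H  (read 0: E→H)
  step 4: D  (read 0: H→D)
  step 5: E  (read 0: D→E)   ← first repeat (E seen earlier)
  step 6: H  (read 0: E→H)
  step 7: C  (read 1: H→C)
  step 8: E  (read 1: C→E)
  step 9: H  (read 0: E→H)
  step 10: C  (read 1: H→C)
  step 11: E  (read 1: C→E)
  step 12: H  (read 1: E→H)

The earliest repeat is at step j = 5: M is in E, which it already visited at step i = 2.
Since M has 8 states, any run of length ≥ 8 visits 8+1 states, so by pigeonhole some state repeats within the first 8 steps — that repeat gives the pumpable loop.

E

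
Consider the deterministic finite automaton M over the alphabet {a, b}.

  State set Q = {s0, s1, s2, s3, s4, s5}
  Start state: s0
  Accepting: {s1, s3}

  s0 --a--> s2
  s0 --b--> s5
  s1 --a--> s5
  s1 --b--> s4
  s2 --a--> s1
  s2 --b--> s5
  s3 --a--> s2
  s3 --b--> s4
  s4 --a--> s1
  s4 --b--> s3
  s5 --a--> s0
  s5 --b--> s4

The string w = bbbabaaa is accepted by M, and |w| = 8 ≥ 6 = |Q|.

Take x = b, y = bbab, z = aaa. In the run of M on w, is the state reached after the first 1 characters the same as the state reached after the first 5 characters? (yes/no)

Run of M on the first 5 characters of w = b b b a b:
  step 0: s0  (start)
  step 1: s5  (read b: s0→s5)
  step 2: s4  (read b: s5→s4)
  step 3: s3  (read b: s4→s3)
  step 4: s2  (read a: s3→s2)
  step 5: s5  (read b: s2→s5)

After x (step 1): s5. After xy (step 5): s5.
They match, so y = bbab drives M around a cycle from s5 back to itself; pumping y any number of times keeps M in s5 before reading z, and xyⁱz ∈ L(M) for every i ≥ 0.

yes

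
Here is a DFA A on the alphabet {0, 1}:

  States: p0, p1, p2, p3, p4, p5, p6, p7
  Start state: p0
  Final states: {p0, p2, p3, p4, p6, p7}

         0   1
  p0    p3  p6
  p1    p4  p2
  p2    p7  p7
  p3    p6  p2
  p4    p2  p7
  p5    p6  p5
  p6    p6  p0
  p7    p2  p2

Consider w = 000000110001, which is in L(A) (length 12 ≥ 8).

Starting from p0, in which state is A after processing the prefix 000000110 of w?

p6

State sequence: p0 -0-> p3 -0-> p6 -0-> p6 -0-> p6 -0-> p6 -0-> p6 -1-> p0 -1-> p6 -0-> p6

After reading 9 characters, A is in state p6.
(This kind of state-tracing is the core of the pumping-lemma construction: with 8 states, pigeonhole forces a repeat within the first 8 steps.)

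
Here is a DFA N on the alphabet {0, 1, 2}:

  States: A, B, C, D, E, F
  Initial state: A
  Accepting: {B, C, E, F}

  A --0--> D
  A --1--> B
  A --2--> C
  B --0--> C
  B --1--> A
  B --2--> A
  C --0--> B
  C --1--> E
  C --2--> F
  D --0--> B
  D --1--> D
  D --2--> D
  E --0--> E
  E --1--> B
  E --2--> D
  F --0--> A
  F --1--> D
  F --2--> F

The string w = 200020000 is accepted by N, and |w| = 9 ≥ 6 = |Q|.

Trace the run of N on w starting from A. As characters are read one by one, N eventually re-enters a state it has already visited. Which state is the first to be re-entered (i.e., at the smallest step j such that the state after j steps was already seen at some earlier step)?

C

State sequence: A -2-> C -0-> B -0-> C -0-> B -2-> A -0-> D -0-> B -0-> C -0-> B
First repeat at step 3: C was already visited.

The earliest repeat is at step j = 3: N is in C, which it already visited at step i = 1.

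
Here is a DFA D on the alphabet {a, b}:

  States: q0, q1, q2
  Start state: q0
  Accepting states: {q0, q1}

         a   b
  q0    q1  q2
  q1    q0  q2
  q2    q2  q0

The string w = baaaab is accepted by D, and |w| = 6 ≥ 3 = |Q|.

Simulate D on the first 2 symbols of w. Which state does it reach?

Run of D on the first 2 characters of w = b a:
  step 0: q0  (start)
  step 1: q2  (read b: q0→q2)
  step 2: q2  (read a: q2→q2)

After reading 2 characters, D is in state q2.
(This kind of state-tracing is the core of the pumping-lemma construction: with 3 states, pigeonhole forces a repeat within the first 3 steps.)

q2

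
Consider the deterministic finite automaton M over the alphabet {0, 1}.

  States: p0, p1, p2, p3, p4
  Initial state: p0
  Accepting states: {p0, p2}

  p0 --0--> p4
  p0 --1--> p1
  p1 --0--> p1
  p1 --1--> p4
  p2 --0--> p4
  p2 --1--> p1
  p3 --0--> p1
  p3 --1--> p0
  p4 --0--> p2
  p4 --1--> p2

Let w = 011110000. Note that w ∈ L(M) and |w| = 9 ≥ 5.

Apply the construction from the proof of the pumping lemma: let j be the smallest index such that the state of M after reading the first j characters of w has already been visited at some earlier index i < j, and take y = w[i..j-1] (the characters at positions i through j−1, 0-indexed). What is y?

Run of M on w = 0 1 1 1 1 0 0 0 0:
  step 0: p0  (start)
  step 1: p4  (read 0: p0→p4)
  step 2: p2  (read 1: p4→p2)
  step 3: p1  (read 1: p2→p1)
  step 4: p4  (read 1: p1→p4)   ← first repeat (p4 seen earlier)
  step 5: p2  (read 1: p4→p2)
  step 6: p4  (read 0: p2→p4)
  step 7: p2  (read 0: p4→p2)
  step 8: p4  (read 0: p2→p4)
  step 9: p2  (read 0: p4→p2)

So i = 1, j = 4, giving x = w[0:1] = 0, y = w[1:4] = 111, z = w[4:9] = 10000.
Check: |xy| = 4 ≤ 5 and |y| = 3 ≥ 1. Reading y takes M from p4 back to p4, so every xyⁱz is accepted.

111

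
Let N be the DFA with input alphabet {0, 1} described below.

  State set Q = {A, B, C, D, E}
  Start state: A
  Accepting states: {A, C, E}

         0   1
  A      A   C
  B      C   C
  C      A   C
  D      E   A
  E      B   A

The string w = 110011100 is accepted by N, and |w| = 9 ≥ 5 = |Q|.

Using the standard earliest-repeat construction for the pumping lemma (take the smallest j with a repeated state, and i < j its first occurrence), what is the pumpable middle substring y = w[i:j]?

Run of N on w = 1 1 0 0 1 1 1 0 0:
  step 0: A  (start)
  step 1: C  (read 1: A→C)
  step 2: C  (read 1: C→C)   ← first repeat (C seen earlier)
  step 3: A  (read 0: C→A)
  step 4: A  (read 0: A→A)
  step 5: C  (read 1: A→C)
  step 6: C  (read 1: C→C)
  step 7: C  (read 1: C→C)
  step 8: A  (read 0: C→A)
  step 9: A  (read 0: A→A)

So i = 1, j = 2, giving x = w[0:1] = 1, y = w[1:2] = 1, z = w[2:9] = 0011100.
Check: |xy| = 2 ≤ 5 and |y| = 1 ≥ 1. Reading y takes N from C back to C, so every xyⁱz is accepted.
Pumping length from the standard proof: p = 5 (the number of states). The repeated state found above gives |xy| = j ≤ 5 and |y| = j − i ≥ 1.

1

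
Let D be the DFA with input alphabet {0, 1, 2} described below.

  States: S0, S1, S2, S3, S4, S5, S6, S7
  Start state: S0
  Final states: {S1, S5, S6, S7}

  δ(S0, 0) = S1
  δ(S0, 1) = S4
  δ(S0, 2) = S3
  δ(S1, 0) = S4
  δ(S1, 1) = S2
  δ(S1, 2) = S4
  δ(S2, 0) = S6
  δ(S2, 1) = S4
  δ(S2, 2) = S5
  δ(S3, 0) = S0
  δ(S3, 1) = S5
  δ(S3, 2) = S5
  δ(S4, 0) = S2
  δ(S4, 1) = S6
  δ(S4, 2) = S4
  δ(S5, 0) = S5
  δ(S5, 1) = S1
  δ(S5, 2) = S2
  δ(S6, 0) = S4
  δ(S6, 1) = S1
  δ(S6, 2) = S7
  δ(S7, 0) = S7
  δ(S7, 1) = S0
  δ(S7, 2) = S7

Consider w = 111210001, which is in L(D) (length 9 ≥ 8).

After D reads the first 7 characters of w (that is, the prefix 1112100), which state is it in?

Run of D on the first 7 characters of w = 1 1 1 2 1 0 0:
  step 0: S0  (start)
  step 1: S4  (read 1: S0→S4)
  step 2: S6  (read 1: S4→S6)
  step 3: S1  (read 1: S6→S1)
  step 4: S4  (read 2: S1→S4)
  step 5: S6  (read 1: S4→S6)
  step 6: S4  (read 0: S6→S4)
  step 7: S2  (read 0: S4→S2)

After reading 7 characters, D is in state S2.

S2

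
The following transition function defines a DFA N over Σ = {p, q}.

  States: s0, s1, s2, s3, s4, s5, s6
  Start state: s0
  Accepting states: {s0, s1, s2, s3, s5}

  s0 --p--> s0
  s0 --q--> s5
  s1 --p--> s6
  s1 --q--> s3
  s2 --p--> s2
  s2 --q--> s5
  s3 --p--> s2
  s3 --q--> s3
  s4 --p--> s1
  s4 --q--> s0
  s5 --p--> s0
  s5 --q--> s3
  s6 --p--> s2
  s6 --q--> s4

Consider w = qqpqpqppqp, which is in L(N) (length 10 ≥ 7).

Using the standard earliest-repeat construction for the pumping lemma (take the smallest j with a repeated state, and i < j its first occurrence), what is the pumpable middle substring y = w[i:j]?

qpq

State sequence: s0 -q-> s5 -q-> s3 -p-> s2 -q-> s5 -p-> s0 -q-> s5 -p-> s0 -p-> s0 -q-> s5 -p-> s0
First repeat at step 4: s5 was already visited.

So i = 1, j = 4, giving x = w[0:1] = q, y = w[1:4] = qpq, z = w[4:10] = pqppqp.
Check: |xy| = 4 ≤ 7 and |y| = 3 ≥ 1. Reading y takes N from s5 back to s5, so every xyⁱz is accepted.
With |Q| = 7, pigeonhole forces a state repeat no later than step 7; the substring read between the first and second visits to that state can be pumped.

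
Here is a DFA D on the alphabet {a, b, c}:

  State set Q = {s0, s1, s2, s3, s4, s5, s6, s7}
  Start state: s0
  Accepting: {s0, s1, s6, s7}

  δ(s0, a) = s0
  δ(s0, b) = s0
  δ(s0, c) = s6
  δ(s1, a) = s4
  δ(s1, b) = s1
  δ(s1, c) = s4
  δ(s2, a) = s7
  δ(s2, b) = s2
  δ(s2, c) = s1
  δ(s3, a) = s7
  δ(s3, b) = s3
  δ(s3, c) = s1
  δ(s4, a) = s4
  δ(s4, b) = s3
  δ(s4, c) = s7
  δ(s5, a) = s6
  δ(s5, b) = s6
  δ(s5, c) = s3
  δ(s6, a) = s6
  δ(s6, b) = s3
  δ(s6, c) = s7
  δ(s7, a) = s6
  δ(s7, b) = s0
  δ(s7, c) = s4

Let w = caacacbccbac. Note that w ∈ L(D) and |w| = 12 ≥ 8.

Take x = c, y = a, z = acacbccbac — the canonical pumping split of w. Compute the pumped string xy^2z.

xy^2z = c·a·a·acacbccbac = caaacacbccbac.
Reading y = a takes D from s6 back to s6, so after x·y·y the machine is still in s6, and z then leads to the accepting state s6. Hence caaacacbccbac ∈ L(D).

caaacacbccbac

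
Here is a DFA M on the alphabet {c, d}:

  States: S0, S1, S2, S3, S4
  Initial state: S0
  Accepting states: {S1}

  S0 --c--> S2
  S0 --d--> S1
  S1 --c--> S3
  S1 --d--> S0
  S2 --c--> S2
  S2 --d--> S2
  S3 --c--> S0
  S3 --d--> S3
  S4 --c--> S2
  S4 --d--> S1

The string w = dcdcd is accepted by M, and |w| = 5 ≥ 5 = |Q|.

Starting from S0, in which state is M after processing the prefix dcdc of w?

Run of M on the first 4 characters of w = d c d c:
  step 0: S0  (start)
  step 1: S1  (read d: S0→S1)
  step 2: S3  (read c: S1→S3)
  step 3: S3  (read d: S3→S3)
  step 4: S0  (read c: S3→S0)

After reading 4 characters, M is in state S0.

S0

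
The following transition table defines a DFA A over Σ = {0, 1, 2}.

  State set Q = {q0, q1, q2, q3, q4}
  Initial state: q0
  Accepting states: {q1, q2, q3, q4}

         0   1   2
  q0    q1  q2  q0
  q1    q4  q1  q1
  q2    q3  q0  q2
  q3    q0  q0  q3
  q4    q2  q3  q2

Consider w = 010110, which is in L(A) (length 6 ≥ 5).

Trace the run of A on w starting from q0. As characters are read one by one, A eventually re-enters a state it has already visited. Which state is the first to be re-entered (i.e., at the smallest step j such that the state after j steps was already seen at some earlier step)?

State sequence: q0 -0-> q1 -1-> q1 -0-> q4 -1-> q3 -1-> q0 -0-> q1
First repeat at step 2: q1 was already visited.

The earliest repeat is at step j = 2: A is in q1, which it already visited at step i = 1.
Since A has 5 states, any run of length ≥ 5 visits 5+1 states, so by pigeonhole some state repeats within the first 5 steps — that repeat gives the pumpable loop.

q1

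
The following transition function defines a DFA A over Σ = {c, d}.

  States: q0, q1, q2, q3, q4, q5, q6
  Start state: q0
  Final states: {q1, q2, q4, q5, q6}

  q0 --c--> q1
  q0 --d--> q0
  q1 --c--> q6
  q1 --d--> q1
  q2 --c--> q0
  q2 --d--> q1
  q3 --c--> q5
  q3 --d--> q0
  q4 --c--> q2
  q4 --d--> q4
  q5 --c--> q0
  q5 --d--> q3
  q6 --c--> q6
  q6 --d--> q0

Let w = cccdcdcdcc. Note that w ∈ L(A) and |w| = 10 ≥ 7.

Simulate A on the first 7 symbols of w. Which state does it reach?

State sequence: q0 -c-> q1 -c-> q6 -c-> q6 -d-> q0 -c-> q1 -d-> q1 -c-> q6

After reading 7 characters, A is in state q6.
(This kind of state-tracing is the core of the pumping-lemma construction: with 7 states, pigeonhole forces a repeat within the first 7 steps.)

q6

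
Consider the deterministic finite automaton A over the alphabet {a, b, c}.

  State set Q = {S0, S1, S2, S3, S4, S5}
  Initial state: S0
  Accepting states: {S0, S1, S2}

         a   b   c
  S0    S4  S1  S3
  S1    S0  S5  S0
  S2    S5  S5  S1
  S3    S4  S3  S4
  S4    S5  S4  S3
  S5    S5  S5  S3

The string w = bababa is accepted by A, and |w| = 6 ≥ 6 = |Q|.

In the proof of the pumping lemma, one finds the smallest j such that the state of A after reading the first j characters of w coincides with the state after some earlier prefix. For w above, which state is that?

S0

State sequence: S0 -b-> S1 -a-> S0 -b-> S1 -a-> S0 -b-> S1 -a-> S0
First repeat at step 2: S0 was already visited.

The earliest repeat is at step j = 2: A is in S0, which it already visited at step i = 0.
Pumping length from the standard proof: p = 6 (the number of states). The repeated state found above gives |xy| = j ≤ 6 and |y| = j − i ≥ 1.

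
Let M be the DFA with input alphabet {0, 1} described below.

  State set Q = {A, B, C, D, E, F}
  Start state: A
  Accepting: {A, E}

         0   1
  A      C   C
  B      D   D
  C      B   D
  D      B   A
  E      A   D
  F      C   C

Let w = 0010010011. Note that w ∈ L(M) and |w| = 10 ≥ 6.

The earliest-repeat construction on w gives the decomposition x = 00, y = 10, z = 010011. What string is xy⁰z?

00010011

xy⁰z = xz = 00·010011 = 00010011.
Reading y = 10 takes M from B back to B, so after x the machine is still in B, and z then leads to the accepting state A. Hence 00010011 ∈ L(M).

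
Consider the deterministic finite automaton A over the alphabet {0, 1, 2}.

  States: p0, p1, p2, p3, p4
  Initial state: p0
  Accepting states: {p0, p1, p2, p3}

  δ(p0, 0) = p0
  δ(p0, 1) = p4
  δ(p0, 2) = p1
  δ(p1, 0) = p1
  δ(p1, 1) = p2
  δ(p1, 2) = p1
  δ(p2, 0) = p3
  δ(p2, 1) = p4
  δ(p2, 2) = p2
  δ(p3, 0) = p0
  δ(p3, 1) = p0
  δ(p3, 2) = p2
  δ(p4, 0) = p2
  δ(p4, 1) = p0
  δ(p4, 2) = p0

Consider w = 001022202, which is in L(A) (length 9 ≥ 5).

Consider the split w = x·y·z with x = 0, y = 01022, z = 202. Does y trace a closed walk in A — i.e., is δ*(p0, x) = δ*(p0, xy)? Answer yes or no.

Run of A on the first 6 characters of w = 0 0 1 0 2 2:
  step 0: p0  (start)
  step 1: p0  (read 0: p0→p0)
  step 2: p0  (read 0: p0→p0)
  step 3: p4  (read 1: p0→p4)
  step 4: p2  (read 0: p4→p2)
  step 5: p2  (read 2: p2→p2)
  step 6: p2  (read 2: p2→p2)

After x (step 1): p0. After xy (step 6): p2.
They differ (p0 ≠ p2), so y is not a cycle from the state after x; this split is not the one the pumping-lemma construction produces, and pumping y need not keep the string in L(A).

no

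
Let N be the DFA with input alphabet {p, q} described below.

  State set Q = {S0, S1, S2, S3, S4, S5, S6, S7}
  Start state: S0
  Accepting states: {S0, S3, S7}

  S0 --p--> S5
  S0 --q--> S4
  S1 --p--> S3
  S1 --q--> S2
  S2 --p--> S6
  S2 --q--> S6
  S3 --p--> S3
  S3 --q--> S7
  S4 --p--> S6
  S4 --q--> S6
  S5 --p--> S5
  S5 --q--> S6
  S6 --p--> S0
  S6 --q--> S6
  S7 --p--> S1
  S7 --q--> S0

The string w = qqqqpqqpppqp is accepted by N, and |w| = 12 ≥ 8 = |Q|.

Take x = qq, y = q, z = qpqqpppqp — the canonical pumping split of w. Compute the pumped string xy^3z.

qqqqqqpqqpppqp

xy^3z = qq·q·q·q·qpqqpppqp = qqqqqqpqqpppqp.
Reading y = q takes N from S6 back to S6, so after x·y·y·y the machine is still in S6, and z then leads to the accepting state S0. Hence qqqqqqpqqpppqp ∈ L(N).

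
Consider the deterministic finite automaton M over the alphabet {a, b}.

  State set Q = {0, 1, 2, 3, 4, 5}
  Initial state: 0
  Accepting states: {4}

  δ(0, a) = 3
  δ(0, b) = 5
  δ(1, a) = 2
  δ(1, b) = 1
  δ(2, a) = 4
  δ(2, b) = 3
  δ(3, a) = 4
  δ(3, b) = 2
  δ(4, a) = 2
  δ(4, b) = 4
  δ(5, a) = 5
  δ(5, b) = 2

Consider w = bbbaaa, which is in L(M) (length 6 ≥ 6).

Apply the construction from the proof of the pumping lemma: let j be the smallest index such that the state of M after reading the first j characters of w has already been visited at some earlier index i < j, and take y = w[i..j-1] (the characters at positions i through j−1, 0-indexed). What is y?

baa

Run of M on w = b b b a a a:
  step 0: 0  (start)
  step 1: 5  (read b: 0→5)
  step 2: 2  (read b: 5→2)
  step 3: 3  (read b: 2→3)
  step 4: 4  (read a: 3→4)
  step 5: 2  (read a: 4→2)   ← first repeat (2 seen earlier)
  step 6: 4  (read a: 2→4)

So i = 2, j = 5, giving x = w[0:2] = bb, y = w[2:5] = baa, z = w[5:6] = a.
Check: |xy| = 5 ≤ 6 and |y| = 3 ≥ 1. Reading y takes M from 2 back to 2, so every xyⁱz is accepted.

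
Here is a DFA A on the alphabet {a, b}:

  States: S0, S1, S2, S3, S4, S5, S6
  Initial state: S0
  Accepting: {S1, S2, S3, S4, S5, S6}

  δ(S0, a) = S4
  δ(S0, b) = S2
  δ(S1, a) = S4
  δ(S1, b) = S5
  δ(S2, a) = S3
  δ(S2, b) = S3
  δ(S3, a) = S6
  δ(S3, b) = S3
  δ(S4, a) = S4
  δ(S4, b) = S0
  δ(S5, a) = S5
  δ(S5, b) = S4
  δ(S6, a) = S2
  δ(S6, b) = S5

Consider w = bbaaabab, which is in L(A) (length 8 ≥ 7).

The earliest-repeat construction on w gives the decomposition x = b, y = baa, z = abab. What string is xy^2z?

xy^2z = b·baa·baa·abab = bbaabaaabab.
Reading y = baa takes A from S2 back to S2, so after x·y·y the machine is still in S2, and z then leads to the accepting state S5. Hence bbaabaaabab ∈ L(A).

bbaabaaabab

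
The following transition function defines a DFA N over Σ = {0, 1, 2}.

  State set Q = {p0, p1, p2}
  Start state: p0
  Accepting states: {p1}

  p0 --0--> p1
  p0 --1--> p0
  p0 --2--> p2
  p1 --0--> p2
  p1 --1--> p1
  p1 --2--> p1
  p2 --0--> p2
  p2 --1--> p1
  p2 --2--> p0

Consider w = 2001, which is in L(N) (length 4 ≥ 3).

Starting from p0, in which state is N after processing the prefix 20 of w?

p2

State sequence: p0 -2-> p2 -0-> p2

After reading 2 characters, N is in state p2.
(This kind of state-tracing is the core of the pumping-lemma construction: with 3 states, pigeonhole forces a repeat within the first 3 steps.)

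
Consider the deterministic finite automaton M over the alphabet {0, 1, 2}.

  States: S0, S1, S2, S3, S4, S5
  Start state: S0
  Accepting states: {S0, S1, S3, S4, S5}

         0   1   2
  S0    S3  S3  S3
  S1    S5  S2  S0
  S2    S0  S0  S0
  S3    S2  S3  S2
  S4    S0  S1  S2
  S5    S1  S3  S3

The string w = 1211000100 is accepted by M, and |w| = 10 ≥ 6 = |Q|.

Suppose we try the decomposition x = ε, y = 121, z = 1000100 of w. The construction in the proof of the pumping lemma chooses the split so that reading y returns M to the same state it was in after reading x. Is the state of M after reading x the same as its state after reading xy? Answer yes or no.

yes

Run of M on the first 3 characters of w = 1 2 1:
  step 0: S0  (start)
  step 1: S3  (read 1: S0→S3)
  step 2: S2  (read 2: S3→S2)
  step 3: S0  (read 1: S2→S0)

After x (step 0): S0. After xy (step 3): S0.
They match, so y = 121 drives M around a cycle from S0 back to itself; pumping y any number of times keeps M in S0 before reading z, and xyⁱz ∈ L(M) for every i ≥ 0.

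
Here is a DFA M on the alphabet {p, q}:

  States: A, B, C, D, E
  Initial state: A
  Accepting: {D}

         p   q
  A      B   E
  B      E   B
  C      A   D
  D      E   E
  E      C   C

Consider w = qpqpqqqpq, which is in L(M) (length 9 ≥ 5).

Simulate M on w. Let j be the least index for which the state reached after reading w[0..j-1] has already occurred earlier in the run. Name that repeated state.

E

State sequence: A -q-> E -p-> C -q-> D -p-> E -q-> C -q-> D -q-> E -p-> C -q-> D
First repeat at step 4: E was already visited.

The earliest repeat is at step j = 4: M is in E, which it already visited at step i = 1.
Since M has 5 states, any run of length ≥ 5 visits 5+1 states, so by pigeonhole some state repeats within the first 5 steps — that repeat gives the pumpable loop.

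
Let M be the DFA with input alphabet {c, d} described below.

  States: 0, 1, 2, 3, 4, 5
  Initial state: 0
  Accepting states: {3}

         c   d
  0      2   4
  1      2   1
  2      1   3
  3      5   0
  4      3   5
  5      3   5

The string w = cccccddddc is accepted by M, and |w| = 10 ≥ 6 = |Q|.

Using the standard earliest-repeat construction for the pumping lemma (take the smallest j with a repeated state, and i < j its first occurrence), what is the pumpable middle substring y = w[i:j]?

State sequence: 0 -c-> 2 -c-> 1 -c-> 2 -c-> 1 -c-> 2 -d-> 3 -d-> 0 -d-> 4 -d-> 5 -c-> 3
First repeat at step 3: 2 was already visited.

So i = 1, j = 3, giving x = w[0:1] = c, y = w[1:3] = cc, z = w[3:10] = ccddddc.
Check: |xy| = 3 ≤ 6 and |y| = 2 ≥ 1. Reading y takes M from 2 back to 2, so every xyⁱz is accepted.

cc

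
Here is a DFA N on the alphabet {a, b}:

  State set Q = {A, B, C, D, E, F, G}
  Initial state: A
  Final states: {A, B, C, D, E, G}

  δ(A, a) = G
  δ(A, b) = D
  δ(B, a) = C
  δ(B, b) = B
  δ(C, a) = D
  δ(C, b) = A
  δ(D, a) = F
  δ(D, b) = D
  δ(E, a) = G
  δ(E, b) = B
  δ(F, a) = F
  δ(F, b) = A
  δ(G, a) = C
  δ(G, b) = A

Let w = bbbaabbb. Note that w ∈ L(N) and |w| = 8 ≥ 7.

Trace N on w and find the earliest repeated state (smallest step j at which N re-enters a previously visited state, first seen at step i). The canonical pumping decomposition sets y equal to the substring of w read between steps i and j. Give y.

State sequence: A -b-> D -b-> D -b-> D -a-> F -a-> F -b-> A -b-> D -b-> D
First repeat at step 2: D was already visited.

So i = 1, j = 2, giving x = w[0:1] = b, y = w[1:2] = b, z = w[2:8] = baabbb.
Check: |xy| = 2 ≤ 7 and |y| = 1 ≥ 1. Reading y takes N from D back to D, so every xyⁱz is accepted.

b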